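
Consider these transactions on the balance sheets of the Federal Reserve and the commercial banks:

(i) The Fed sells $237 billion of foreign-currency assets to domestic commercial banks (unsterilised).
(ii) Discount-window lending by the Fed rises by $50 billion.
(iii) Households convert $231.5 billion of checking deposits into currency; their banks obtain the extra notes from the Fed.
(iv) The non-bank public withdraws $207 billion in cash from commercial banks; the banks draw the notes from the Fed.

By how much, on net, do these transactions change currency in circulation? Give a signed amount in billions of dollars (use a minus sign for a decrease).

+$438.5 billion

FX sale $237 billion: no currency enters or leaves circulation → 0.
Discount-window loan $50 billion: no currency enters or leaves circulation → 0.
Currency withdrawal $231.5 billion: notes leave the central bank → +$231.5B.
Currency withdrawal $207 billion: notes leave the central bank → +$207B.
Net: 0 + 0 + 231.5 + 207 = +$438.5 billion.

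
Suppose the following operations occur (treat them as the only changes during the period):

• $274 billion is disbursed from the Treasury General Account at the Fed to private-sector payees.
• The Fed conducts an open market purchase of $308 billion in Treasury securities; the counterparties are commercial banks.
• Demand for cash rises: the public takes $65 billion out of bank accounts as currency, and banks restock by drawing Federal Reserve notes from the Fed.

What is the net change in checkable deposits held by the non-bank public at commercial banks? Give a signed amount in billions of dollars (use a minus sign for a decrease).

+$209 billion

Fed balance sheet:
  Assets:      Securities +$308B
  Liabilities: Bank reserves +$517B, Currency in circulation +$65B, Government deposits −$274B
Commercial banking system:
  Assets:      Reserves at CB +$517B, Securities −$308B
  Liabilities: Checkable deposits +$209B
So the change in checkable deposits held by the non-bank public at commercial banks is +$209 billion.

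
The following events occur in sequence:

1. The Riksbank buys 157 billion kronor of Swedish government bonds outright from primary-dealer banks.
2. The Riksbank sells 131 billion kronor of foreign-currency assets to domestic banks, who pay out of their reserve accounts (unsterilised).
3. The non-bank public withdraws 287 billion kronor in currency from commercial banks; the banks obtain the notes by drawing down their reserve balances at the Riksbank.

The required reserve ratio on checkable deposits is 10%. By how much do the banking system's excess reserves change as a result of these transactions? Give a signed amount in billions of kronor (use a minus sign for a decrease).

OMO purchase (from banks) 157 billion kronor: reserves +157B, deposits 0.
FX sale 131 billion kronor: reserves −131B, deposits 0.
Currency withdrawal 287 billion kronor: reserves −287B, deposits −287B.
Totals: Δreserves = −261B, Δdeposits = −287B.
Δrequired reserves = 10% × −287B = −28.7B.
Δexcess reserves = Δreserves − Δrequired = −261B − (−28.7B) = -232.3 billion.

-232.3 billion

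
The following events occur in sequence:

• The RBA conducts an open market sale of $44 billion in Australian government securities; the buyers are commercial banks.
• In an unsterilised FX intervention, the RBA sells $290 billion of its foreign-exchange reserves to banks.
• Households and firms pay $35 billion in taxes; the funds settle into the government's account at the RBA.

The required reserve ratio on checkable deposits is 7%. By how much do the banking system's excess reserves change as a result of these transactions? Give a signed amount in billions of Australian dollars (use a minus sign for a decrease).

OMO sale (to banks) $44 billion: reserves −$44B, deposits 0.
FX sale $290 billion: reserves −$290B, deposits 0.
Government account inflow $35 billion: reserves −$35B, deposits −$35B.
Totals: Δreserves = −$369B, Δdeposits = −$35B.
Δrequired reserves = 7% × −$35B = −$2.45B.
Δexcess reserves = Δreserves − Δrequired = −$369B − (−$2.45B) = -$366.55 billion.

-$366.55 billion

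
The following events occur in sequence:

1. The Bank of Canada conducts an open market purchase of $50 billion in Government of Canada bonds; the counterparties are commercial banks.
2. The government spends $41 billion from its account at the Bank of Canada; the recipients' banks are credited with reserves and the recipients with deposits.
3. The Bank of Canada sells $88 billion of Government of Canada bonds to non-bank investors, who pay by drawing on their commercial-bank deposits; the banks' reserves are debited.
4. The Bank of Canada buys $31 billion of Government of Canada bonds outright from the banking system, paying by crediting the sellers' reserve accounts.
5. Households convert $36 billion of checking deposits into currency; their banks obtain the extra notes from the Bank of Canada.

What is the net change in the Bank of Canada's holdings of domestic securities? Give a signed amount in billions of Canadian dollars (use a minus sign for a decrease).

Bank of Canada balance sheet:
  Assets:      Securities −$7B
  Liabilities: Bank reserves −$2B, Currency in circulation +$36B, Government deposits −$41B
So the change in the Bank of Canada's holdings of domestic securities is -$7 billion.

-$7 billion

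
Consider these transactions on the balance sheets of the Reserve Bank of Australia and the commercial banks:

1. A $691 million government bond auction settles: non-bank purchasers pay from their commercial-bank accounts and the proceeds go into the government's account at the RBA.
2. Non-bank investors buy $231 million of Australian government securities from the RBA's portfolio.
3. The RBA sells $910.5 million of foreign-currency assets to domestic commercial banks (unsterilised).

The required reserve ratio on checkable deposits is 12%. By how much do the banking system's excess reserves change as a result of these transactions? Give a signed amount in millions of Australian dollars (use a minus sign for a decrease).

-$1721.86 million

Government account inflow $691 million: reserves −$691M, deposits −$691M.
Asset sale (to non-banks) $231 million: reserves −$231M, deposits −$231M.
FX sale $910.5 million: reserves −$910.5M, deposits 0.
Totals: Δreserves = −$1832.5M, Δdeposits = −$922M.
Δrequired reserves = 12% × −$922M = −$110.64M.
Δexcess reserves = Δreserves − Δrequired = −$1832.5M − (−$110.64M) = -$1721.86 million.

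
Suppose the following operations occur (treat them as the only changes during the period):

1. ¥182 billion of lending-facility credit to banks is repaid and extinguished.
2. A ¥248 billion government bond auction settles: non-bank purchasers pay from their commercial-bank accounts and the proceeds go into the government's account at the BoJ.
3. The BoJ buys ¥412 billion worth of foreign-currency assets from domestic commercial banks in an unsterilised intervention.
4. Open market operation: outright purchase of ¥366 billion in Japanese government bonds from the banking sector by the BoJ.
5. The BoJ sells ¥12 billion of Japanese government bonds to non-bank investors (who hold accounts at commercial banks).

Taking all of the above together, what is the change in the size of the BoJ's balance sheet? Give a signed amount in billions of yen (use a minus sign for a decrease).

+¥584 billion

Discount-window repayment ¥182 billion: a BoJ asset is shed → −¥182B.
Government account inflow ¥248 billion: only the composition of liabilities changes → 0.
FX purchase ¥412 billion: a BoJ asset is acquired → +¥412B.
OMO purchase (from banks) ¥366 billion: a BoJ asset is acquired → +¥366B.
Asset sale (to non-banks) ¥12 billion: a BoJ asset is shed → −¥12B.
Net: −182 + 0 + 412 + 366 − 12 = +¥584 billion.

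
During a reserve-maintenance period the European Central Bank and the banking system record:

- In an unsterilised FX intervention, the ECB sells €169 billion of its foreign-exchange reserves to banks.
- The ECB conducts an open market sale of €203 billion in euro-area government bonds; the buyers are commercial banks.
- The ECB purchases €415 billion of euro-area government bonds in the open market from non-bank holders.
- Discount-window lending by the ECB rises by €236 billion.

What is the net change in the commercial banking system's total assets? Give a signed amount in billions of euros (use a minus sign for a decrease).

ECB balance sheet:
  Assets:      Securities +€212B, Loans to banks +€236B, Foreign assets −€169B
  Liabilities: Bank reserves +€279B
Commercial banking system:
  Assets:      Reserves at CB +€279B, Securities +€203B, Foreign assets +€169B
  Liabilities: Checkable deposits +€415B, Borrowings from CB +€236B
Change in total bank assets = +€651 billion.

+€651 billion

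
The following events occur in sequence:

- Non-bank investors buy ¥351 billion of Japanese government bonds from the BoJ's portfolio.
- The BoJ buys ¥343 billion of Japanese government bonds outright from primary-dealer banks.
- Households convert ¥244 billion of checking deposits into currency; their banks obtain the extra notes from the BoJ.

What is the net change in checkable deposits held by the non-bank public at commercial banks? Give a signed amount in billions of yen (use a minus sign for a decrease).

-¥595 billion

Asset sale (to non-banks) ¥351 billion: non-bank counterparties' bank balances fall → −¥351B.
OMO purchase (from banks) ¥343 billion: the counterparty is a bank, so public deposits are unchanged → 0.
Currency withdrawal ¥244 billion: non-bank counterparties' bank balances fall → −¥244B.
Net: −351 + 0 − 244 = -¥595 billion.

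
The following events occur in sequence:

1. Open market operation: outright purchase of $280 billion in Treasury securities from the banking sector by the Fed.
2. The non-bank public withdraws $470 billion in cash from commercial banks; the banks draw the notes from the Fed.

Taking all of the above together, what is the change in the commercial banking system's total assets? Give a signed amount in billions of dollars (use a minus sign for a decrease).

-$470 billion

OMO purchase (from banks) $280 billion: just an asset swap on bank balance sheets → 0.
Currency withdrawal $470 billion: bank balance sheets shrink → −$470B.
Net: 0 − 470 = -$470 billion.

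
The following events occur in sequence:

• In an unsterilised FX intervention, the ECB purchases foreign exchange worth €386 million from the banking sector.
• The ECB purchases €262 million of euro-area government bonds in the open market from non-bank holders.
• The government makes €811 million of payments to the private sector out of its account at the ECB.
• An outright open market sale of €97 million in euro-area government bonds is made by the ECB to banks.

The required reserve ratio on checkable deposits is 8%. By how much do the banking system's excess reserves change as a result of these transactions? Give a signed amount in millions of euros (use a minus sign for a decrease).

+€1276.16 million

FX purchase €386 million: reserves +€386M, deposits 0.
Asset purchase (from non-banks) €262 million: reserves +€262M, deposits +€262M.
Government spending €811 million: reserves +€811M, deposits +€811M.
OMO sale (to banks) €97 million: reserves −€97M, deposits 0.
Totals: Δreserves = +€1362M, Δdeposits = +€1073M.
Δrequired reserves = 8% × +€1073M = +€85.84M.
Δexcess reserves = Δreserves − Δrequired = +€1362M − (+€85.84M) = +€1276.16 million.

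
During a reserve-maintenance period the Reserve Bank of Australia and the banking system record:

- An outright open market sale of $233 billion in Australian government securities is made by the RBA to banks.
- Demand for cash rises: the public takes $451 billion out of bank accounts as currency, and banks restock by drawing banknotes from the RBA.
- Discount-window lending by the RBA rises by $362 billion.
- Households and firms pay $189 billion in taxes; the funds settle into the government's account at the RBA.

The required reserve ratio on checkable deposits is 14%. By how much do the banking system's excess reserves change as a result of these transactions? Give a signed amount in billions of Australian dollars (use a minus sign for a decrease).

-$421.4 billion

OMO sale (to banks) $233 billion: reserves −$233B, deposits 0.
Currency withdrawal $451 billion: reserves −$451B, deposits −$451B.
Discount-window loan $362 billion: reserves +$362B, deposits 0.
Government account inflow $189 billion: reserves −$189B, deposits −$189B.
Totals: Δreserves = −$511B, Δdeposits = −$640B.
Δrequired reserves = 14% × −$640B = −$89.6B.
Δexcess reserves = Δreserves − Δrequired = −$511B − (−$89.6B) = -$421.4 billion.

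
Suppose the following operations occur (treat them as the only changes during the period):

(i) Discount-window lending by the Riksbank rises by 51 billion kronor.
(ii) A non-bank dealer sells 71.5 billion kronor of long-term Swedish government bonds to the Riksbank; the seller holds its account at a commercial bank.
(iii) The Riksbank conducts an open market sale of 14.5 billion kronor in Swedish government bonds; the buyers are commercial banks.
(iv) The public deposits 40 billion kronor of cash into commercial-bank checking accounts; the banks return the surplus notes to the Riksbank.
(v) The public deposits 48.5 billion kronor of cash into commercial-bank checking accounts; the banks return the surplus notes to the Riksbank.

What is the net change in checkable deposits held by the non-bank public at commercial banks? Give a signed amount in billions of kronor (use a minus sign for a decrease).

+160 billion

Riksbank balance sheet:
  Assets:      Securities +57B, Loans to banks +51B
  Liabilities: Bank reserves +196.5B, Currency in circulation −88.5B
Commercial banking system:
  Assets:      Reserves at CB +196.5B, Securities +14.5B
  Liabilities: Checkable deposits +160B, Borrowings from CB +51B
So the change in checkable deposits held by the non-bank public at commercial banks is +160 billion.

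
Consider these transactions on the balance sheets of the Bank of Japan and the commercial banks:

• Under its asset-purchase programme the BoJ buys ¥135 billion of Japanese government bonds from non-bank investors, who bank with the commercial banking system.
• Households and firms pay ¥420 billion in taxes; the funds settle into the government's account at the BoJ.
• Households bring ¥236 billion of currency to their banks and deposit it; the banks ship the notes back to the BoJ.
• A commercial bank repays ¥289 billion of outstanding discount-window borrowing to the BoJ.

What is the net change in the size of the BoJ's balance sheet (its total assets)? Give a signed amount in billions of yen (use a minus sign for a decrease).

BoJ balance sheet:
  Assets:      Securities +¥135B, Loans to banks −¥289B
  Liabilities: Bank reserves −¥338B, Currency in circulation −¥236B, Government deposits +¥420B
Change in total BoJ assets = -¥154 billion.

-¥154 billion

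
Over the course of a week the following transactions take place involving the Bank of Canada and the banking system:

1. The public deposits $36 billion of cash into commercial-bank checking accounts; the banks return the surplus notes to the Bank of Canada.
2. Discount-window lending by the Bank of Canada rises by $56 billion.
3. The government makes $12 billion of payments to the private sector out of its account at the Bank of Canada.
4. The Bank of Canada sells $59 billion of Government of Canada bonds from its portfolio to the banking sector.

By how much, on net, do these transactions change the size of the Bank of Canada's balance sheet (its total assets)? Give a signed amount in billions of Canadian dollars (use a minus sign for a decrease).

-$3 billion

Bank of Canada balance sheet:
  Assets:      Securities −$59B, Loans to banks +$56B
  Liabilities: Bank reserves +$45B, Currency in circulation −$36B, Government deposits −$12B
Commercial banking system:
  Assets:      Reserves at CB +$45B, Securities +$59B
  Liabilities: Checkable deposits +$48B, Borrowings from CB +$56B
Change in total Bank of Canada assets = -$3 billion.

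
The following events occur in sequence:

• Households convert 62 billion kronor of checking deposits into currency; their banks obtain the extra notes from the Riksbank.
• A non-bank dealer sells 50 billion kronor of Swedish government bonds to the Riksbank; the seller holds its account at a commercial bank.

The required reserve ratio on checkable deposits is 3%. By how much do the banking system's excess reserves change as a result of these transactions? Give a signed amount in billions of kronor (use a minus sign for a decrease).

-11.64 billion

Currency withdrawal 62 billion kronor: reserves −62B, deposits −62B.
Asset purchase (from non-banks) 50 billion kronor: reserves +50B, deposits +50B.
Totals: Δreserves = −12B, Δdeposits = −12B.
Δrequired reserves = 3% × −12B = −0.36B.
Δexcess reserves = Δreserves − Δrequired = −12B − (−0.36B) = -11.64 billion.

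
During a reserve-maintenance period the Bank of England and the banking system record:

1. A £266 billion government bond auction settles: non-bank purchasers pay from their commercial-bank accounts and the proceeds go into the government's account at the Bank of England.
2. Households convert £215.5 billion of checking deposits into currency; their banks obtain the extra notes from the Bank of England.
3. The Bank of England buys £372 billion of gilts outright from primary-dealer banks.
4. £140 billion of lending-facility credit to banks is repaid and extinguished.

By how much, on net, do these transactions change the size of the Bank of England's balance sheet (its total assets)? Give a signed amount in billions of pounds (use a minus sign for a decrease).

+£232 billion

Bank of England balance sheet:
  Assets:      Securities +£372B, Loans to banks −£140B
  Liabilities: Bank reserves −£249.5B, Currency in circulation +£215.5B, Government deposits +£266B
Commercial banking system:
  Assets:      Reserves at CB −£249.5B, Securities −£372B
  Liabilities: Checkable deposits −£481.5B, Borrowings from CB −£140B
Change in total Bank of England assets = +£232 billion.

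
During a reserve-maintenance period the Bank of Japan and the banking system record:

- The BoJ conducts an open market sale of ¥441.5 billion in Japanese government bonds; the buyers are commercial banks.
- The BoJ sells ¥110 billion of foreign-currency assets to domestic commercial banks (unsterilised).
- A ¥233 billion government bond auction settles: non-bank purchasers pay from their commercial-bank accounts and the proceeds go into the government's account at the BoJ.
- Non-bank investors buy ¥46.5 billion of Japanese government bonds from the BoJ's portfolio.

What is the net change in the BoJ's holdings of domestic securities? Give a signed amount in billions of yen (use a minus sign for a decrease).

OMO sale (to banks) ¥441.5 billion: securities removed from the BoJ's portfolio → −¥441.5B.
FX sale ¥110 billion: the BoJ's securities portfolio is untouched → 0.
Government account inflow ¥233 billion: the BoJ's securities portfolio is untouched → 0.
Asset sale (to non-banks) ¥46.5 billion: securities removed from the BoJ's portfolio → −¥46.5B.
Net: −441.5 + 0 + 0 − 46.5 = -¥488 billion.

-¥488 billion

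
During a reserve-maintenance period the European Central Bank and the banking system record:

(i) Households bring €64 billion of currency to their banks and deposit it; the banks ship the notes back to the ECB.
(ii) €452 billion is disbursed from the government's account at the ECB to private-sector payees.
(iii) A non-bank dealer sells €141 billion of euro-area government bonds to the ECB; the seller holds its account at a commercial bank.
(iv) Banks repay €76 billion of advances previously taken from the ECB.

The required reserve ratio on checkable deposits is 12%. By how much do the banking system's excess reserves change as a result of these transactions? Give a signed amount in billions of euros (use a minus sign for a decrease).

+€502.16 billion

Currency deposit €64 billion: reserves +€64B, deposits +€64B.
Government spending €452 billion: reserves +€452B, deposits +€452B.
Asset purchase (from non-banks) €141 billion: reserves +€141B, deposits +€141B.
Discount-window repayment €76 billion: reserves −€76B, deposits 0.
Totals: Δreserves = +€581B, Δdeposits = +€657B.
Δrequired reserves = 12% × +€657B = +€78.84B.
Δexcess reserves = Δreserves − Δrequired = +€581B − (+€78.84B) = +€502.16 billion.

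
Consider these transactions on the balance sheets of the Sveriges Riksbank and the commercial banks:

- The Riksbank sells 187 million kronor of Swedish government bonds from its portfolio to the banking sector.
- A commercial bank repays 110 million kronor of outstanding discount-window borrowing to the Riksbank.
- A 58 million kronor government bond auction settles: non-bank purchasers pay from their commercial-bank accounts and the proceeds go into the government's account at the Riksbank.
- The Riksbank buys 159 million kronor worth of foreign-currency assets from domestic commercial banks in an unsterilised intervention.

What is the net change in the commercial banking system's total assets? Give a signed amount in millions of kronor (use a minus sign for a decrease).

-168 million

Riksbank balance sheet:
  Assets:      Securities −187M, Loans to banks −110M, Foreign assets +159M
  Liabilities: Bank reserves −196M, Government deposits +58M
Commercial banking system:
  Assets:      Reserves at CB −196M, Securities +187M, Foreign assets −159M
  Liabilities: Checkable deposits −58M, Borrowings from CB −110M
Change in total bank assets = -168 million.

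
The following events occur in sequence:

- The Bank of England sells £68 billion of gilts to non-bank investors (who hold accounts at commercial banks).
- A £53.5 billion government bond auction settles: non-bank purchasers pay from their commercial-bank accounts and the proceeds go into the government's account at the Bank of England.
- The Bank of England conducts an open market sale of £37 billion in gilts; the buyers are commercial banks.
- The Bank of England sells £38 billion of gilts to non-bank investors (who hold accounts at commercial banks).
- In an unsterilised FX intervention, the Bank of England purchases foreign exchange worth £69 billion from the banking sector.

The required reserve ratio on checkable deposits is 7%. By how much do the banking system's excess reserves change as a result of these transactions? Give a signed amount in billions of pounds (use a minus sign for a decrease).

-£116.335 billion

Asset sale (to non-banks) £68 billion: reserves −£68B, deposits −£68B.
Government account inflow £53.5 billion: reserves −£53.5B, deposits −£53.5B.
OMO sale (to banks) £37 billion: reserves −£37B, deposits 0.
Asset sale (to non-banks) £38 billion: reserves −£38B, deposits −£38B.
FX purchase £69 billion: reserves +£69B, deposits 0.
Totals: Δreserves = −£127.5B, Δdeposits = −£159.5B.
Δrequired reserves = 7% × −£159.5B = −£11.165B.
Δexcess reserves = Δreserves − Δrequired = −£127.5B − (−£11.165B) = -£116.335 billion.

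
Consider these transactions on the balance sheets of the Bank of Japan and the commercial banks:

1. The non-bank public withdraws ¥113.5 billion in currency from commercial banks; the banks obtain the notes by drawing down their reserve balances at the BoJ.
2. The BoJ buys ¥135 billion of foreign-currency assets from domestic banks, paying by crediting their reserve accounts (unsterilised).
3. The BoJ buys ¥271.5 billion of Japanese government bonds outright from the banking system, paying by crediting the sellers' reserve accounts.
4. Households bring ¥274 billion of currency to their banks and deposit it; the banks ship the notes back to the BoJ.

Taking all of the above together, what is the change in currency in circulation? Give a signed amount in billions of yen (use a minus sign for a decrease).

-¥160.5 billion

BoJ balance sheet:
  Assets:      Securities +¥271.5B, Foreign assets +¥135B
  Liabilities: Bank reserves +¥567B, Currency in circulation −¥160.5B
So the change in currency in circulation is -¥160.5 billion.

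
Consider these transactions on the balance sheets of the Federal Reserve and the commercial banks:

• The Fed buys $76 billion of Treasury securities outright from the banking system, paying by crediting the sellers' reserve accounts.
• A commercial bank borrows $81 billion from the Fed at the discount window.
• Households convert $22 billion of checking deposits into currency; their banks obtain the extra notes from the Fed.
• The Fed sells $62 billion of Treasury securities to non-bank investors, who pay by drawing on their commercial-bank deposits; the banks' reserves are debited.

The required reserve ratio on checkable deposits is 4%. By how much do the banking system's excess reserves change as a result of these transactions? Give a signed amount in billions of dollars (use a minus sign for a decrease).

+$76.36 billion

OMO purchase (from banks) $76 billion: reserves +$76B, deposits 0.
Discount-window loan $81 billion: reserves +$81B, deposits 0.
Currency withdrawal $22 billion: reserves −$22B, deposits −$22B.
Asset sale (to non-banks) $62 billion: reserves −$62B, deposits −$62B.
Totals: Δreserves = +$73B, Δdeposits = −$84B.
Δrequired reserves = 4% × −$84B = −$3.36B.
Δexcess reserves = Δreserves − Δrequired = +$73B − (−$3.36B) = +$76.36 billion.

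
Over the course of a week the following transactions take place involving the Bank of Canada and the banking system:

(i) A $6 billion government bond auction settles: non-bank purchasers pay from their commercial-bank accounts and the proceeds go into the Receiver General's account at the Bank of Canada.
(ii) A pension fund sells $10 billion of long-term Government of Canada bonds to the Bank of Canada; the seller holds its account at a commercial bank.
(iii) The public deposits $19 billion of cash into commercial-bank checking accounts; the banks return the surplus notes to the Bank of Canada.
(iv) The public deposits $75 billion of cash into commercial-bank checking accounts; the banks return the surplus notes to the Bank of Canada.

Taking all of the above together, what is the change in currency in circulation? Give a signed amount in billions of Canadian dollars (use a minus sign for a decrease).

Government account inflow $6 billion: no currency enters or leaves circulation → 0.
Asset purchase (from non-banks) $10 billion: no currency enters or leaves circulation → 0.
Currency deposit $19 billion: notes return to the central bank → −$19B.
Currency deposit $75 billion: notes return to the central bank → −$75B.
Net: 0 + 0 − 19 − 75 = -$94 billion.

-$94 billion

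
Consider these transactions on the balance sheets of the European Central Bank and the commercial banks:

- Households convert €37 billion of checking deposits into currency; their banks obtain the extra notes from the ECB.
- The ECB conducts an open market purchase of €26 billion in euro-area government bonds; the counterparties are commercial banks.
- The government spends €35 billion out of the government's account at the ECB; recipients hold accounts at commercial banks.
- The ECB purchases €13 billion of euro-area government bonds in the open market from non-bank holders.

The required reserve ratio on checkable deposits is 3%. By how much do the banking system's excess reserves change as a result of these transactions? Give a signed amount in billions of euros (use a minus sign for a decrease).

Currency withdrawal €37 billion: reserves −€37B, deposits −€37B.
OMO purchase (from banks) €26 billion: reserves +€26B, deposits 0.
Government spending €35 billion: reserves +€35B, deposits +€35B.
Asset purchase (from non-banks) €13 billion: reserves +€13B, deposits +€13B.
Totals: Δreserves = +€37B, Δdeposits = +€11B.
Δrequired reserves = 3% × +€11B = +€0.33B.
Δexcess reserves = Δreserves − Δrequired = +€37B − (+€0.33B) = +€36.67 billion.

+€36.67 billion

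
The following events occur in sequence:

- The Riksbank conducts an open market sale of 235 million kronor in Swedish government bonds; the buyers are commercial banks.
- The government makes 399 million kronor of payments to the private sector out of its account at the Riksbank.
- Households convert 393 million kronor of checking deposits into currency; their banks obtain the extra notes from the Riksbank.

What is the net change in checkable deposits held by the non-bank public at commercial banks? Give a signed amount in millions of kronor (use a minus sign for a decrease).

Riksbank balance sheet:
  Assets:      Securities −235M
  Liabilities: Bank reserves −229M, Currency in circulation +393M, Government deposits −399M
Commercial banking system:
  Assets:      Reserves at CB −229M, Securities +235M
  Liabilities: Checkable deposits +6M
So the change in checkable deposits held by the non-bank public at commercial banks is +6 million.

+6 million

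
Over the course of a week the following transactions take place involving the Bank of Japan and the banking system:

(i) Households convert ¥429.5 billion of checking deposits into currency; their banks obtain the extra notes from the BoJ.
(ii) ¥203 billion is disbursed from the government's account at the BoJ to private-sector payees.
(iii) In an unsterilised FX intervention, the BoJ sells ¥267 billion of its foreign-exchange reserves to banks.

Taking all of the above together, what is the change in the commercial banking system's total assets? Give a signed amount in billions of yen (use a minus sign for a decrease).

BoJ balance sheet:
  Assets:      Foreign assets −¥267B
  Liabilities: Bank reserves −¥493.5B, Currency in circulation +¥429.5B, Government deposits −¥203B
Commercial banking system:
  Assets:      Reserves at CB −¥493.5B, Foreign assets +¥267B
  Liabilities: Checkable deposits −¥226.5B
Change in total bank assets = -¥226.5 billion.

-¥226.5 billion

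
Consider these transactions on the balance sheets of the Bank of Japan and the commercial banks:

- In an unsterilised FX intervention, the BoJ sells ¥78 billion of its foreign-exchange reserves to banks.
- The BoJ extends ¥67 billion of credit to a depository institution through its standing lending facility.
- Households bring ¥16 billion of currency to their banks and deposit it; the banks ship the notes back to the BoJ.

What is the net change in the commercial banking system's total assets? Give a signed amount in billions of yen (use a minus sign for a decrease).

BoJ balance sheet:
  Assets:      Loans to banks +¥67B, Foreign assets −¥78B
  Liabilities: Bank reserves +¥5B, Currency in circulation −¥16B
Commercial banking system:
  Assets:      Reserves at CB +¥5B, Foreign assets +¥78B
  Liabilities: Checkable deposits +¥16B, Borrowings from CB +¥67B
Change in total bank assets = +¥83 billion.

+¥83 billion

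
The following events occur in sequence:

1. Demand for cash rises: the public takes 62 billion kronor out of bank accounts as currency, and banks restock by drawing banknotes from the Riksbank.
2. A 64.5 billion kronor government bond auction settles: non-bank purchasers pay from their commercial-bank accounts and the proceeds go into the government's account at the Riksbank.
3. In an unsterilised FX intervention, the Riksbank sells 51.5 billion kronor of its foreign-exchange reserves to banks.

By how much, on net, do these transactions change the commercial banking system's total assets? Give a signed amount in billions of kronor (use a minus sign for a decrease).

-126.5 billion

Riksbank balance sheet:
  Assets:      Foreign assets −51.5B
  Liabilities: Bank reserves −178B, Currency in circulation +62B, Government deposits +64.5B
Commercial banking system:
  Assets:      Reserves at CB −178B, Foreign assets +51.5B
  Liabilities: Checkable deposits −126.5B
Change in total bank assets = -126.5 billion.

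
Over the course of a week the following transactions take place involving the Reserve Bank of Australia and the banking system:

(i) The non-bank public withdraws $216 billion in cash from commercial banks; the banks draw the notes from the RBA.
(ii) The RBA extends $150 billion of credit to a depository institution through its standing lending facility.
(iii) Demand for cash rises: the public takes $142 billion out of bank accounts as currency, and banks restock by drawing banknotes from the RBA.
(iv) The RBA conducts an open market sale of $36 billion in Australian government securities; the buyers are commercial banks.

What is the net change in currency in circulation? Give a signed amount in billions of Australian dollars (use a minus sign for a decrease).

Currency withdrawal $216 billion: notes leave the central bank → +$216B.
Discount-window loan $150 billion: no currency enters or leaves circulation → 0.
Currency withdrawal $142 billion: notes leave the central bank → +$142B.
OMO sale (to banks) $36 billion: no currency enters or leaves circulation → 0.
Net: 216 + 0 + 142 + 0 = +$358 billion.

+$358 billion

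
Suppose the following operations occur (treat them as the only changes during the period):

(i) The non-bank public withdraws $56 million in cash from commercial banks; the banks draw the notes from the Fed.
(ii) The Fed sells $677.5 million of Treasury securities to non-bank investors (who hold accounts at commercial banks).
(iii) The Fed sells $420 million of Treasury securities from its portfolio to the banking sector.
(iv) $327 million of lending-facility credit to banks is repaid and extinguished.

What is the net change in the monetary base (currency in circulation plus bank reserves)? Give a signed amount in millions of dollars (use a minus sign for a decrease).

Currency withdrawal $56 million: just a shift between currency and reserves — both are base money → 0.
Asset sale (to non-banks) $677.5 million: Fed balance sheet contracts → −$677.5M.
OMO sale (to banks) $420 million: Fed balance sheet contracts → −$420M.
Discount-window repayment $327 million: Fed balance sheet contracts → −$327M.
Net: 0 − 677.5 − 420 − 327 = -$1424.5 million.

-$1424.5 million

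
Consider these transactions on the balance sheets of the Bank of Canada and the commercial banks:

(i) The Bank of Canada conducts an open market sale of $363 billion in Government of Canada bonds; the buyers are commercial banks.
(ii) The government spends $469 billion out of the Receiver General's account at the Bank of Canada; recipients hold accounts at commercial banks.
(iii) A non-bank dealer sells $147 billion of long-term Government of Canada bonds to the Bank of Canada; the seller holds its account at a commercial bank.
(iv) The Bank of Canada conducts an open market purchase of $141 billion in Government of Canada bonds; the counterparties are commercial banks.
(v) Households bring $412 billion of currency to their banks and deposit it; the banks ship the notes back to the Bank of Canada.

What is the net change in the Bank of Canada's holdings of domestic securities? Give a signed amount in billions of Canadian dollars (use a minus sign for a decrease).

-$75 billion

Bank of Canada balance sheet:
  Assets:      Securities −$75B
  Liabilities: Bank reserves +$806B, Currency in circulation −$412B, Government deposits −$469B
Commercial banking system:
  Assets:      Reserves at CB +$806B, Securities +$222B
  Liabilities: Checkable deposits +$1028B
So the change in the Bank of Canada's holdings of domestic securities is -$75 billion.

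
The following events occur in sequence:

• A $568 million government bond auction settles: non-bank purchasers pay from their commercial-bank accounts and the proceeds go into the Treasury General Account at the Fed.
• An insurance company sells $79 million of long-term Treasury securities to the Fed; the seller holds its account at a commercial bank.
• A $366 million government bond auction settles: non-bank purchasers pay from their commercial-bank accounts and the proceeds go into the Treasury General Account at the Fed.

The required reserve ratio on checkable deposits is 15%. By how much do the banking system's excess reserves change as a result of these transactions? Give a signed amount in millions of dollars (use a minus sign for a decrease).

-$726.75 million

Government account inflow $568 million: reserves −$568M, deposits −$568M.
Asset purchase (from non-banks) $79 million: reserves +$79M, deposits +$79M.
Government account inflow $366 million: reserves −$366M, deposits −$366M.
Totals: Δreserves = −$855M, Δdeposits = −$855M.
Δrequired reserves = 15% × −$855M = −$128.25M.
Δexcess reserves = Δreserves − Δrequired = −$855M − (−$128.25M) = -$726.75 million.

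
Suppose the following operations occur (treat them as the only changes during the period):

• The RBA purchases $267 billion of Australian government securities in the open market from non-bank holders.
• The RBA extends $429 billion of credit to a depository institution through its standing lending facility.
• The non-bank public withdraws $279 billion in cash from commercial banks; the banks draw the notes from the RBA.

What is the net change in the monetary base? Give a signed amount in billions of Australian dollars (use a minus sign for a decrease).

Asset purchase (from non-banks) $267 billion: RBA balance sheet expands → +$267B.
Discount-window loan $429 billion: RBA balance sheet expands → +$429B.
Currency withdrawal $279 billion: just a shift between currency and reserves — both are base money → 0.
Net: 267 + 429 + 0 = +$696 billion.

+$696 billion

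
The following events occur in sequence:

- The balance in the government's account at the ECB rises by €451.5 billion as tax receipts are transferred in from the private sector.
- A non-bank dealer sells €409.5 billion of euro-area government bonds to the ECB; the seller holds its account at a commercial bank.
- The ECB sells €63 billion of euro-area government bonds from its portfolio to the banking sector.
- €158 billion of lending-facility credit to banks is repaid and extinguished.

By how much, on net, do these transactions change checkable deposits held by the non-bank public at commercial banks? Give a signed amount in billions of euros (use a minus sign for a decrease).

-€42 billion

ECB balance sheet:
  Assets:      Securities +€346.5B, Loans to banks −€158B
  Liabilities: Bank reserves −€263B, Government deposits +€451.5B
Commercial banking system:
  Assets:      Reserves at CB −€263B, Securities +€63B
  Liabilities: Checkable deposits −€42B, Borrowings from CB −€158B
So the change in checkable deposits held by the non-bank public at commercial banks is -€42 billion.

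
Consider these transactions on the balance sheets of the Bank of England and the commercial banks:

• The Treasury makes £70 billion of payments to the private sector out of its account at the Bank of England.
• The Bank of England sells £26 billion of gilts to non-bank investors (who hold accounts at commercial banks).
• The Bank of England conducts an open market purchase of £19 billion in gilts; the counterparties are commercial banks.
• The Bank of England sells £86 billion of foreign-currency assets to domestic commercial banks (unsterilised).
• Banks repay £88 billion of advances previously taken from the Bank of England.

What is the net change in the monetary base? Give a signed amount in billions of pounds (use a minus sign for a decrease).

-£111 billion

Bank of England balance sheet:
  Assets:      Securities −£7B, Loans to banks −£88B, Foreign assets −£86B
  Liabilities: Bank reserves −£111B, Government deposits −£70B
Monetary base = currency + reserves: 0 + (−£111B) = -£111 billion.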